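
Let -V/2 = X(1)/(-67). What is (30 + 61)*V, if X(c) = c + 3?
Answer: 728/67 ≈ 10.866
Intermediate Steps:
X(c) = 3 + c
V = 8/67 (V = -2*(3 + 1)/(-67) = -8*(-1)/67 = -2*(-4/67) = 8/67 ≈ 0.11940)
(30 + 61)*V = (30 + 61)*(8/67) = 91*(8/67) = 728/67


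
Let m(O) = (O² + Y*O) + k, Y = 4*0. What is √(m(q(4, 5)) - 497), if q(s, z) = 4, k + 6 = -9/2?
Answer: I*√1966/2 ≈ 22.17*I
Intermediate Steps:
k = -21/2 (k = -6 - 9/2 = -21/2 ≈ -10.500)
Y = 0
m(O) = -21/2 + O² (m(O) = (O² + 0*O) - 21/2 = (O² + 0) - 21/2 = O² - 21/2 = -21/2 + O²)
√(m(q(4, 5)) - 497) = √((-21/2 + 4²) - 497) = √((-21/2 + 16) - 497) = √(11/2 - 497) = √(-983/2) = I*√1966/2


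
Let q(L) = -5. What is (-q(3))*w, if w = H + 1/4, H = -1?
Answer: -15/4 ≈ -3.7500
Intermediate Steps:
w = -3/4 (w = -1 + 1/4 = -3/4 ≈ -0.75000)
(-q(3))*w = -1*(-5)*(-3/4) = 5*(-3/4) = -15/4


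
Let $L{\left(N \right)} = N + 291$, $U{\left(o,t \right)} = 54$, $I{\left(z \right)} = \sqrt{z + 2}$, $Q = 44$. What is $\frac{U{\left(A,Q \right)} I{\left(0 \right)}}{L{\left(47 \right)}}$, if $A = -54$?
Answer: $\frac{27 \sqrt{2}}{169} \approx 0.22594$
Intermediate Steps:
$I{\left(z \right)} = \sqrt{2 + z}$
$L{\left(N \right)} = 291 + N$
$\frac{U{\left(A,Q \right)} I{\left(0 \right)}}{L{\left(47 \right)}} = \frac{54 \sqrt{2 + 0}}{291 + 47} = \frac{54 \sqrt{2}}{338} = 54 \sqrt{2} \cdot \frac{1}{338} = \frac{27 \sqrt{2}}{169}$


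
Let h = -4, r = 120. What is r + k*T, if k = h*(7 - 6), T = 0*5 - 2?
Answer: 128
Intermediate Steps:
T = -2 (T = 0 - 2 = -2)
k = -4 (k = -4*(7 - 6) = -4*1 = -4)
r + k*T = 120 - 4*(-2) = 120 + 8 = 128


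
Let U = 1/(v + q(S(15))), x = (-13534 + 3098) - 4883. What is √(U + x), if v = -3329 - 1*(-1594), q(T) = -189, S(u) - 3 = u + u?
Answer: I*√14176877117/962 ≈ 123.77*I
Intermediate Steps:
S(u) = 3 + 2*u (S(u) = 3 + (u + u) = 3 + 2*u)
x = -15319 (x = -10436 - 4883 = -15319)
v = -1735 (v = -3329 + 1594 = -1735)
U = -1/1924 (U = 1/(-1735 - 189) = 1/(-1924) = -1/1924 ≈ -0.00051975)
√(U + x) = √(-1/1924 - 15319) = √(-29473757/1924) = I*√14176877117/962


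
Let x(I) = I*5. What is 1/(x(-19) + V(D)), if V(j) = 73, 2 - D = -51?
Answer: -1/22 ≈ -0.045455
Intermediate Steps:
D = 53 (D = 2 - 1*(-51) = 2 + 51 = 53)
x(I) = 5*I
1/(x(-19) + V(D)) = 1/(5*(-19) + 73) = 1/(-95 + 73) = 1/(-22) = -1/22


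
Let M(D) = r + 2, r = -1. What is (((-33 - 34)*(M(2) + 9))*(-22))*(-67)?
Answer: -987580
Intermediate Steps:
M(D) = 1 (M(D) = -1 + 2 = 1)
(((-33 - 34)*(M(2) + 9))*(-22))*(-67) = (((-33 - 34)*(1 + 9))*(-22))*(-67) = (-67*10*(-22))*(-67) = -670*(-22)*(-67) = 14740*(-67) = -987580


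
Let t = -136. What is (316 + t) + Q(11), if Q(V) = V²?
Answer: 301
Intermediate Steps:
(316 + t) + Q(11) = (316 - 136) + 11² = 180 + 121 = 301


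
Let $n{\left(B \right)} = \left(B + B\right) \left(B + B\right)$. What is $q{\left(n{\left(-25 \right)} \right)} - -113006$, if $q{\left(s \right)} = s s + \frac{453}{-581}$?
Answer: $\frac{3696906033}{581} \approx 6.363 \cdot 10^{6}$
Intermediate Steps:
$n{\left(B \right)} = 4 B^{2}$ ($n{\left(B \right)} = 2 B 2 B = 4 B^{2}$)
$q{\left(s \right)} = - \frac{453}{581} + s^{2}$ ($q{\left(s \right)} = s^{2} + 453 \left(- \frac{1}{581}\right) = s^{2} - \frac{453}{581} = - \frac{453}{581} + s^{2}$)
$q{\left(n{\left(-25 \right)} \right)} - -113006 = \left(- \frac{453}{581} + \left(4 \left(-25\right)^{2}\right)^{2}\right) - -113006 = \left(- \frac{453}{581} + \left(4 \cdot 625\right)^{2}\right) + 113006 = \left(- \frac{453}{581} + 2500^{2}\right) + 113006 = \left(- \frac{453}{581} + 6250000\right) + 113006 = \frac{3631249547}{581} + 113006 = \frac{3696906033}{581}$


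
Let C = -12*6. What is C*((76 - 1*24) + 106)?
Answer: -11376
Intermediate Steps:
C = -72
C*((76 - 1*24) + 106) = -72*((76 - 1*24) + 106) = -72*((76 - 24) + 106) = -72*(52 + 106) = -72*158 = -11376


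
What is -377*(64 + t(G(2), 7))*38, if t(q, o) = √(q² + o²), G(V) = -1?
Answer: -916864 - 71630*√2 ≈ -1.0182e+6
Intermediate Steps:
t(q, o) = √(o² + q²)
-377*(64 + t(G(2), 7))*38 = -377*(64 + √(7² + (-1)²))*38 = -377*(64 + √(49 + 1))*38 = -377*(64 + √50)*38 = -377*(64 + 5*√2)*38 = -377*(2432 + 190*√2) = -916864 - 71630*√2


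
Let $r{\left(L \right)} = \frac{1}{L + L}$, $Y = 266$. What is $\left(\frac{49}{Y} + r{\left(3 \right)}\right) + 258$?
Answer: $\frac{14726}{57} \approx 258.35$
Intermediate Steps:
$r{\left(L \right)} = \frac{1}{2 L}$
$\left(\frac{49}{Y} + r{\left(3 \right)}\right) + 258 = \left(\frac{49}{266} + \frac{1}{2 \cdot 3}\right) + 258 = \left(49 \cdot \frac{1}{266} + \frac{1}{2} \cdot \frac{1}{3}\right) + 258 = \left(\frac{7}{38} + \frac{1}{6}\right) + 258 = \frac{20}{57} + 258 = \frac{14726}{57}$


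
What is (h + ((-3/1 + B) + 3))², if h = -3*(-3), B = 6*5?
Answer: 1521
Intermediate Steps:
B = 30
h = 9
(h + ((-3/1 + B) + 3))² = (9 + ((-3/1 + 30) + 3))² = (9 + ((-3*1 + 30) + 3))² = (9 + ((-3 + 30) + 3))² = (9 + (27 + 3))² = (9 + 30)² = 39² = 1521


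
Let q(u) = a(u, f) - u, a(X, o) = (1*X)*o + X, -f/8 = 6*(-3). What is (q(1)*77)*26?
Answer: 288288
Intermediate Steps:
f = 144 (f = -48*(-3) = -8*(-18) = 144)
a(X, o) = X + X*o (a(X, o) = X*o + X = X + X*o)
q(u) = 144*u (q(u) = u*(1 + 144) - u = u*145 - u = 145*u - u = 144*u)
(q(1)*77)*26 = ((144*1)*77)*26 = (144*77)*26 = 11088*26 = 288288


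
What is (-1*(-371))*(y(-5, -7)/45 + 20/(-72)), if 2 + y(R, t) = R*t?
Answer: 15211/90 ≈ 169.01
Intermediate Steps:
y(R, t) = -2 + R*t
(-1*(-371))*(y(-5, -7)/45 + 20/(-72)) = (-1*(-371))*((-2 - 5*(-7))/45 + 20/(-72)) = 371*((-2 + 35)*(1/45) + 20*(-1/72)) = 371*(33*(1/45) - 5/18) = 371*(11/15 - 5/18) = 371*(41/90) = 15211/90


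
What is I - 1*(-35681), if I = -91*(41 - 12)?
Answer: 33042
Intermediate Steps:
I = -2639 (I = -91*29 = -2639)
I - 1*(-35681) = -2639 - 1*(-35681) = -2639 + 35681 = 33042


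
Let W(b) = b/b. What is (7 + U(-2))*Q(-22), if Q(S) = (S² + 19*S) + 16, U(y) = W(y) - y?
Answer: 820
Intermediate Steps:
W(b) = 1
U(y) = 1 - y
Q(S) = 16 + S² + 19*S
(7 + U(-2))*Q(-22) = (7 + (1 - 1*(-2)))*(16 + (-22)² + 19*(-22)) = (7 + (1 + 2))*(16 + 484 - 418) = (7 + 3)*82 = 10*82 = 820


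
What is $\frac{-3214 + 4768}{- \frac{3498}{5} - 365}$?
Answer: $- \frac{7770}{5323} \approx -1.4597$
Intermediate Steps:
$\frac{-3214 + 4768}{- \frac{3498}{5} - 365} = \frac{1554}{\left(-3498\right) \frac{1}{5} - 365} = \frac{1554}{- \frac{3498}{5} - 365} = \frac{1554}{- \frac{5323}{5}} = 1554 \left(- \frac{5}{5323}\right) = - \frac{7770}{5323}$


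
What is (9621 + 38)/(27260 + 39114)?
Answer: 9659/66374 ≈ 0.14552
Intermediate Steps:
(9621 + 38)/(27260 + 39114) = 9659/66374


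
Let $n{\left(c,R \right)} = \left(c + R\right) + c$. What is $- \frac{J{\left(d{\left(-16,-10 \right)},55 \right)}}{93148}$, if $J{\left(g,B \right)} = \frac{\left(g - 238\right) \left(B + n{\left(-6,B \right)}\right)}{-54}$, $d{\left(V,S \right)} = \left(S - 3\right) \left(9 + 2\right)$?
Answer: $- \frac{6223}{838332} \approx -0.0074231$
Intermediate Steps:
$n{\left(c,R \right)} = R + 2 c$ ($n{\left(c,R \right)} = \left(R + c\right) + c = R + 2 c$)
$d{\left(V,S \right)} = -33 + 11 S$ ($d{\left(V,S \right)} = \left(-3 + S\right) 11 = -33 + 11 S$)
$J{\left(g,B \right)} = - \frac{\left(-238 + g\right) \left(-12 + 2 B\right)}{54}$ ($J{\left(g,B \right)} = \frac{\left(g - 238\right) \left(B + \left(B + 2 \left(-6\right)\right)\right)}{-54} = \left(-238 + g\right) \left(B + \left(B - 12\right)\right) \left(- \frac{1}{54}\right) = \left(-238 + g\right) \left(B + \left(-12 + B\right)\right) \left(- \frac{1}{54}\right) = \left(-238 + g\right) \left(-12 + 2 B\right) \left(- \frac{1}{54}\right) = - \frac{\left(-238 + g\right) \left(-12 + 2 B\right)}{54}$)
$- \frac{J{\left(d{\left(-16,-10 \right)},55 \right)}}{93148} = - \frac{- \frac{476}{9} + \frac{2 \left(-33 + 11 \left(-10\right)\right)}{9} + \frac{238}{27} \cdot 55 - \frac{55 \left(-33 + 11 \left(-10\right)\right)}{27}}{93148} = - \frac{- \frac{476}{9} + \frac{2 \left(-33 - 110\right)}{9} + \frac{13090}{27} - \frac{55 \left(-33 - 110\right)}{27}}{93148} = - \frac{- \frac{476}{9} + \frac{2}{9} \left(-143\right) + \frac{13090}{27} - \frac{55}{27} \left(-143\right)}{93148} = - \frac{- \frac{476}{9} - \frac{286}{9} + \frac{13090}{27} + \frac{7865}{27}}{93148} = - \frac{6223}{9 \cdot 93148} = \left(-1\right) \frac{6223}{838332} = - \frac{6223}{838332}$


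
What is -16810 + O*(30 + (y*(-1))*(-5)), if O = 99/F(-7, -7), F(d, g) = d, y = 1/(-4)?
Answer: -482065/28 ≈ -17217.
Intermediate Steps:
y = -¼ (y = 1*(-¼) = -¼ ≈ -0.25000)
O = -99/7 (O = 99/(-7) = 99*(-⅐) = -99/7 ≈ -14.143)
-16810 + O*(30 + (y*(-1))*(-5)) = -16810 - 99*(30 - ¼*(-1)*(-5))/7 = -16810 - 99*(30 + (¼)*(-5))/7 = -16810 - 99*(30 - 5/4)/7 = -16810 - 99/7*115/4 = -16810 - 11385/28 = -482065/28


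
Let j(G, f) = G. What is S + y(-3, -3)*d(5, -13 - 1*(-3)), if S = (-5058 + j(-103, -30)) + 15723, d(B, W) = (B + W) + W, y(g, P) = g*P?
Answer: 10427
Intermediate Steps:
y(g, P) = P*g
d(B, W) = B + 2*W
S = 10562 (S = (-5058 - 103) + 15723 = -5161 + 15723 = 10562)
S + y(-3, -3)*d(5, -13 - 1*(-3)) = 10562 + (-3*(-3))*(5 + 2*(-13 - 1*(-3))) = 10562 + 9*(5 + 2*(-13 + 3)) = 10562 + 9*(5 + 2*(-10)) = 10562 + 9*(5 - 20) = 10562 + 9*(-15) = 10562 - 135 = 10427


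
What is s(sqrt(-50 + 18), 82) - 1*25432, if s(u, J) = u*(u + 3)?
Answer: -25464 + 12*I*sqrt(2) ≈ -25464.0 + 16.971*I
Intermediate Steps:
s(u, J) = u*(3 + u)
s(sqrt(-50 + 18), 82) - 1*25432 = sqrt(-50 + 18)*(3 + sqrt(-50 + 18)) - 1*25432 = sqrt(-32)*(3 + sqrt(-32)) - 25432 = (4*I*sqrt(2))*(3 + 4*I*sqrt(2)) - 25432 = 4*I*sqrt(2)*(3 + 4*I*sqrt(2)) - 25432 = -25432 + 4*I*sqrt(2)*(3 + 4*I*sqrt(2))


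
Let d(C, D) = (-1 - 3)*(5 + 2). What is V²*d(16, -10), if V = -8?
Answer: -1792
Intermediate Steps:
d(C, D) = -28 (d(C, D) = -4*7 = -28)
V²*d(16, -10) = (-8)²*(-28) = 64*(-28) = -1792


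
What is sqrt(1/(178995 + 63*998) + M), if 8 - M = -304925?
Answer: sqrt(17838767473265082)/241869 ≈ 552.21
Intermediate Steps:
M = 304933 (M = 8 - 1*(-304925) = 8 + 304925 = 304933)
sqrt(1/(178995 + 63*998) + M) = sqrt(1/(178995 + 63*998) + 304933) = sqrt(1/(178995 + 62874) + 304933) = sqrt(1/241869 + 304933) = sqrt(73753839778/241869) = sqrt(17838767473265082)/241869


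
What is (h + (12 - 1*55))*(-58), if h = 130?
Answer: -5046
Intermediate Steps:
(h + (12 - 1*55))*(-58) = (130 + (12 - 1*55))*(-58) = (130 + (12 - 55))*(-58) = (130 - 43)*(-58) = 87*(-58) = -5046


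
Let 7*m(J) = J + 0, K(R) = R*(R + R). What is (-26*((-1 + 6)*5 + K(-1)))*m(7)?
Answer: -702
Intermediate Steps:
K(R) = 2*R**2 (K(R) = R*(2*R) = 2*R**2)
m(J) = J/7 (m(J) = (J + 0)/7 = J/7)
(-26*((-1 + 6)*5 + K(-1)))*m(7) = (-26*((-1 + 6)*5 + 2*(-1)**2))*((1/7)*7) = -26*(5*5 + 2*1)*1 = -26*(25 + 2)*1 = -26*27*1 = -702*1 = -702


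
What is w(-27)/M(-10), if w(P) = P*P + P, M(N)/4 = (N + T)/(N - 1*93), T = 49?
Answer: -927/2 ≈ -463.50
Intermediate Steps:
M(N) = 4*(49 + N)/(-93 + N) (M(N) = 4*((N + 49)/(N - 1*93)) = 4*((49 + N)/(N - 93)) = 4*((49 + N)/(-93 + N)) = 4*(49 + N)/(-93 + N))
w(P) = P + P² (w(P) = P² + P = P + P²)
w(-27)/M(-10) = (-27*(1 - 27))/((4*(49 - 10)/(-93 - 10))) = (-27*(-26))/((4*39/(-103))) = 702/((4*(-1/103)*39)) = 702/(-156/103) = 702*(-103/156) = -927/2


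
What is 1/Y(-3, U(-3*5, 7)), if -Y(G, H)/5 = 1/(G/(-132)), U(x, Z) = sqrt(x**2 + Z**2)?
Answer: -1/220 ≈ -0.0045455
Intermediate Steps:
U(x, Z) = sqrt(Z**2 + x**2)
Y(G, H) = 660/G (Y(G, H) = -5*(-132/G) = -(-660)/G = 660/G)
1/Y(-3, U(-3*5, 7)) = 1/(660/(-3)) = 1/(660*(-1/3)) = 1/(-220) = -1/220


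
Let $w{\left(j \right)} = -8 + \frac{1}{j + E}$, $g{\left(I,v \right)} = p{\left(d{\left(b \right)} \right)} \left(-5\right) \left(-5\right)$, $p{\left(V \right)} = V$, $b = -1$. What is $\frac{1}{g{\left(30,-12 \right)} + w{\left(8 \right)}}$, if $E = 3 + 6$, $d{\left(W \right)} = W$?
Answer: $- \frac{17}{560} \approx -0.030357$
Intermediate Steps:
$E = 9$
$g{\left(I,v \right)} = -25$ ($g{\left(I,v \right)} = \left(-1\right) \left(-5\right) \left(-5\right) = 5 \left(-5\right) = -25$)
$w{\left(j \right)} = -8 + \frac{1}{9 + j}$ ($w{\left(j \right)} = -8 + \frac{1}{j + 9} = -8 + \frac{1}{9 + j}$)
$\frac{1}{g{\left(30,-12 \right)} + w{\left(8 \right)}} = \frac{1}{-25 + \frac{-71 - 64}{9 + 8}} = \frac{1}{-25 + \frac{-71 - 64}{17}} = \frac{1}{-25 + \frac{1}{17} \left(-135\right)} = \frac{1}{-25 - \frac{135}{17}} = \frac{1}{- \frac{560}{17}} = - \frac{17}{560}$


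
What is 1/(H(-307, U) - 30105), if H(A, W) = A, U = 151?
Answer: -1/30412 ≈ -3.2882e-5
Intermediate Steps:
1/(H(-307, U) - 30105) = 1/(-307 - 30105) = 1/(-30412) = -1/30412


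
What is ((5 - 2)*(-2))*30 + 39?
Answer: -141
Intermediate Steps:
((5 - 2)*(-2))*30 + 39 = (3*(-2))*30 + 39 = -6*30 + 39 = -180 + 39 = -141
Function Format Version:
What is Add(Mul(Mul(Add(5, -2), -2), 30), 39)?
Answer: -141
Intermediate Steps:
Add(Mul(Mul(Add(5, -2), -2), 30), 39) = Add(Mul(Mul(3, -2), 30), 39) = Add(Mul(-6, 30), 39) = Add(-180, 39) = -141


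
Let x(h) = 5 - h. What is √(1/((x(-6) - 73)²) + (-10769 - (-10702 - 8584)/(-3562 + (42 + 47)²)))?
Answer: I*√786237978767979/270258 ≈ 103.75*I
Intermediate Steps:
√(1/((x(-6) - 73)²) + (-10769 - (-10702 - 8584)/(-3562 + (42 + 47)²))) = √(1/(((5 - 1*(-6)) - 73)²) + (-10769 - (-10702 - 8584)/(-3562 + (42 + 47)²))) = √(1/(((5 + 6) - 73)²) + (-10769 - (-19286)/(-3562 + 89²))) = √(1/((11 - 73)²) + (-10769 - (-19286)/(-3562 + 7921))) = √(1/((-62)²) + (-10769 - (-19286)/4359)) = √(1/3844 + (-10769 - (-19286)/4359)) = √(1/3844 + (-10769 - 1*(-19286/4359))) = √(1/3844 + (-10769 + 19286/4359)) = √(1/3844 - 46922785/4359) = √(-180371181181/16755996) = I*√786237978767979/270258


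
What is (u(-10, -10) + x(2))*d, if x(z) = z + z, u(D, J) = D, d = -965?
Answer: 5790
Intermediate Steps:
x(z) = 2*z
(u(-10, -10) + x(2))*d = (-10 + 2*2)*(-965) = (-10 + 4)*(-965) = -6*(-965) = 5790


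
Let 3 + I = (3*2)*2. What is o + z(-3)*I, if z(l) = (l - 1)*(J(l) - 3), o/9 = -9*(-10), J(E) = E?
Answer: 1026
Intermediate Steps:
I = 9 (I = -3 + (3*2)*2 = -3 + 6*2 = -3 + 12 = 9)
o = 810 (o = 9*(-9*(-10)) = 9*90 = 810)
z(l) = (-1 + l)*(-3 + l) (z(l) = (l - 1)*(l - 3) = (-1 + l)*(-3 + l))
o + z(-3)*I = 810 + (3 + (-3)² - 4*(-3))*9 = 810 + (3 + 9 + 12)*9 = 810 + 24*9 = 810 + 216 = 1026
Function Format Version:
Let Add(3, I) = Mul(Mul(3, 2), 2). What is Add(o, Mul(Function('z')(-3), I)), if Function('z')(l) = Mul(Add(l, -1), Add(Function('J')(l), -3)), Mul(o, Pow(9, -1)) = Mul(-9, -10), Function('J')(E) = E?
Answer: 1026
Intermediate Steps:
I = 9 (I = Add(-3, Mul(Mul(3, 2), 2)) = Add(-3, Mul(6, 2)) = Add(-3, 12) = 9)
o = 810 (o = Mul(9, Mul(-9, -10)) = Mul(9, 90) = 810)
Function('z')(l) = Mul(Add(-1, l), Add(-3, l)) (Function('z')(l) = Mul(Add(l, -1), Add(l, -3)) = Mul(Add(-1, l), Add(-3, l)))
Add(o, Mul(Function('z')(-3), I)) = Add(810, Mul(Add(3, Pow(-3, 2), Mul(-4, -3)), 9)) = Add(810, Mul(Add(3, 9, 12), 9)) = Add(810, Mul(24, 9)) = Add(810, 216) = 1026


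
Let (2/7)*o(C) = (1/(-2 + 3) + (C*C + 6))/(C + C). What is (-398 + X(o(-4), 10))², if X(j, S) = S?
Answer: 150544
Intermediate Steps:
o(C) = 7*(7 + C²)/(4*C) (o(C) = 7*((1/(-2 + 3) + (C*C + 6))/(C + C))/2 = 7*((1/1 + (C² + 6))/((2*C)))/2 = 7*((1 + (6 + C²))*(1/(2*C)))/2 = 7*((7 + C²)*(1/(2*C)))/2 = 7*((7 + C²)/(2*C))/2 = 7*(7 + C²)/(4*C))
(-398 + X(o(-4), 10))² = (-398 + 10)² = (-388)² = 150544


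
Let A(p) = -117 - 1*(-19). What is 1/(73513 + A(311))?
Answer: 1/73415 ≈ 1.3621e-5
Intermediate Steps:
A(p) = -98 (A(p) = -117 + 19 = -98)
1/(73513 + A(311)) = 1/(73513 - 98) = 1/73415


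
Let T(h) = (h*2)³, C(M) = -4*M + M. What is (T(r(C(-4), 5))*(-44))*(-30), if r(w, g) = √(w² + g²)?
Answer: 23200320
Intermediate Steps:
C(M) = -3*M
r(w, g) = √(g² + w²)
T(h) = 8*h³ (T(h) = (2*h)³ = 8*h³)
(T(r(C(-4), 5))*(-44))*(-30) = ((8*(√(5² + (-3*(-4))²))³)*(-44))*(-30) = ((8*(√(25 + 12²))³)*(-44))*(-30) = ((8*(√(25 + 144))³)*(-44))*(-30) = ((8*(√169)³)*(-44))*(-30) = ((8*13³)*(-44))*(-30) = ((8*2197)*(-44))*(-30) = (17576*(-44))*(-30) = -773344*(-30) = 23200320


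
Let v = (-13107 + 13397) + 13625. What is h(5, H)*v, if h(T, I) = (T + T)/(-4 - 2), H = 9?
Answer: -69575/3 ≈ -23192.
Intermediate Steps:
h(T, I) = -T/3 (h(T, I) = (2*T)/(-6) = (2*T)*(-1/6) = -T/3)
v = 13915 (v = 290 + 13625 = 13915)
h(5, H)*v = -1/3*5*13915 = -5/3*13915 = -69575/3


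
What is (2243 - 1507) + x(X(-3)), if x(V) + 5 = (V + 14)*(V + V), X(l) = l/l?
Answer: 761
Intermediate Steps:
X(l) = 1
x(V) = -5 + 2*V*(14 + V) (x(V) = -5 + (V + 14)*(V + V) = -5 + (14 + V)*(2*V) = -5 + 2*V*(14 + V))
(2243 - 1507) + x(X(-3)) = (2243 - 1507) + (-5 + 2*1² + 28*1) = 736 + (-5 + 2*1 + 28) = 736 + (-5 + 2 + 28) = 736 + 25 = 761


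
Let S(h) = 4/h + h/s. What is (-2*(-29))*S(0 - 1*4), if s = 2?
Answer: -174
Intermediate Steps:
S(h) = h/2 + 4/h (S(h) = 4/h + h/2 = h/2 + 4/h)
(-2*(-29))*S(0 - 1*4) = (-2*(-29))*((0 - 1*4)/2 + 4/(0 - 1*4)) = 58*((0 - 4)/2 + 4/(0 - 4)) = 58*((½)*(-4) + 4/(-4)) = 58*(-2 + 4*(-¼)) = 58*(-2 - 1) = 58*(-3) = -174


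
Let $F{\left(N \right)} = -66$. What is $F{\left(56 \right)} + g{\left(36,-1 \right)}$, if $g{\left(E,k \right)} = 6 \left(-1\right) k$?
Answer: $-60$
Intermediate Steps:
$g{\left(E,k \right)} = - 6 k$
$F{\left(56 \right)} + g{\left(36,-1 \right)} = -66 - -6 = -66 + 6 = -60$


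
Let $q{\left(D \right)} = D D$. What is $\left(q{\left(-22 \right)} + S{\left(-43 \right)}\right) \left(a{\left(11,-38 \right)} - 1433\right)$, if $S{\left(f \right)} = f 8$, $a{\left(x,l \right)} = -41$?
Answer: $-206360$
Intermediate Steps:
$S{\left(f \right)} = 8 f$
$q{\left(D \right)} = D^{2}$
$\left(q{\left(-22 \right)} + S{\left(-43 \right)}\right) \left(a{\left(11,-38 \right)} - 1433\right) = \left(\left(-22\right)^{2} + 8 \left(-43\right)\right) \left(-41 - 1433\right) = \left(484 - 344\right) \left(-1474\right) = 140 \left(-1474\right) = -206360$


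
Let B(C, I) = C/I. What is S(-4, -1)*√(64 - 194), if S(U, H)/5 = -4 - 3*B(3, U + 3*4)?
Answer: -205*I*√130/8 ≈ -292.17*I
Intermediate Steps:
S(U, H) = -20 - 45/(12 + U) (S(U, H) = 5*(-4 - 9/(U + 3*4)) = 5*(-4 - 9/(U + 12)) = 5*(-4 - 9/(12 + U)) = -20 - 45/(12 + U))
S(-4, -1)*√(64 - 194) = (5*(-57 - 4*(-4))/(12 - 4))*√(64 - 194) = (5*(-57 + 16)/8)*√(-130) = (5*(⅛)*(-41))*(I*√130) = -205*I*√130/8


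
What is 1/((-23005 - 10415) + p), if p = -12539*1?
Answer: -1/45959 ≈ -2.1759e-5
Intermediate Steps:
p = -12539
1/((-23005 - 10415) + p) = 1/((-23005 - 10415) - 12539) = 1/(-33420 - 12539) = 1/(-45959) = -1/45959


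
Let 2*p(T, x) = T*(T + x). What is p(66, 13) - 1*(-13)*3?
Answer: 2646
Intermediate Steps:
p(T, x) = T*(T + x)/2 (p(T, x) = (T*(T + x))/2 = T*(T + x)/2)
p(66, 13) - 1*(-13)*3 = (½)*66*(66 + 13) - 1*(-13)*3 = (½)*66*79 - (-13)*3 = 2607 - 1*(-39) = 2607 + 39 = 2646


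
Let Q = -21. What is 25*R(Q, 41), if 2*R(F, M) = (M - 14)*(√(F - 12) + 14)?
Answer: 4725 + 675*I*√33/2 ≈ 4725.0 + 1938.8*I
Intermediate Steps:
R(F, M) = (-14 + M)*(14 + √(-12 + F))/2 (R(F, M) = ((M - 14)*(√(F - 12) + 14))/2 = ((-14 + M)*(√(-12 + F) + 14))/2 = ((-14 + M)*(14 + √(-12 + F)))/2 = (-14 + M)*(14 + √(-12 + F))/2)
25*R(Q, 41) = 25*(-98 - 7*√(-12 - 21) + 7*41 + (½)*41*√(-12 - 21)) = 25*(-98 - 7*I*√33 + 287 + (½)*41*√(-33)) = 25*(-98 - 7*I*√33 + 287 + (½)*41*(I*√33)) = 25*(-98 - 7*I*√33 + 287 + 41*I*√33/2) = 25*(189 + 27*I*√33/2) = 4725 + 675*I*√33/2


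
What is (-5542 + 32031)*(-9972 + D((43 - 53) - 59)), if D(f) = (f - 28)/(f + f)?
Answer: -36449897071/138 ≈ -2.6413e+8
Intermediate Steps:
D(f) = (-28 + f)/(2*f) (D(f) = (-28 + f)/((2*f)) = (-28 + f)*(1/(2*f)) = (-28 + f)/(2*f))
(-5542 + 32031)*(-9972 + D((43 - 53) - 59)) = (-5542 + 32031)*(-9972 + (-28 + ((43 - 53) - 59))/(2*((43 - 53) - 59))) = 26489*(-9972 + (-28 + (-10 - 59))/(2*(-10 - 59))) = 26489*(-9972 + (½)*(-28 - 69)/(-69)) = 26489*(-9972 + (½)*(-1/69)*(-97)) = 26489*(-9972 + 97/138) = 26489*(-1376039/138) = -36449897071/138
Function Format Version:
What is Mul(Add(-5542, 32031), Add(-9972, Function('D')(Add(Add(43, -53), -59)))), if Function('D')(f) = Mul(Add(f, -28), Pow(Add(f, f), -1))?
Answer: Rational(-36449897071, 138) ≈ -2.6413e+8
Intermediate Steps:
Function('D')(f) = Mul(Rational(1, 2), Pow(f, -1), Add(-28, f)) (Function('D')(f) = Mul(Add(-28, f), Pow(Mul(2, f), -1)) = Mul(Add(-28, f), Mul(Rational(1, 2), Pow(f, -1))) = Mul(Rational(1, 2), Pow(f, -1), Add(-28, f)))
Mul(Add(-5542, 32031), Add(-9972, Function('D')(Add(Add(43, -53), -59)))) = Mul(Add(-5542, 32031), Add(-9972, Mul(Rational(1, 2), Pow(Add(Add(43, -53), -59), -1), Add(-28, Add(Add(43, -53), -59))))) = Mul(26489, Add(-9972, Mul(Rational(1, 2), Pow(Add(-10, -59), -1), Add(-28, Add(-10, -59))))) = Mul(26489, Add(-9972, Mul(Rational(1, 2), Pow(-69, -1), Add(-28, -69)))) = Mul(26489, Add(-9972, Mul(Rational(1, 2), Rational(-1, 69), -97))) = Mul(26489, Add(-9972, Rational(97, 138))) = Mul(26489, Rational(-1376039, 138)) = Rational(-36449897071, 138)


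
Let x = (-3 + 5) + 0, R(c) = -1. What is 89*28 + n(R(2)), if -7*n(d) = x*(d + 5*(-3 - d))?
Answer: 17466/7 ≈ 2495.1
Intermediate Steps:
x = 2 (x = 2 + 0 = 2)
n(d) = 30/7 + 8*d/7 (n(d) = -2*(d + 5*(-3 - d))/7 = -2*(d + (-15 - 5*d))/7 = -2*(-15 - 4*d)/7 = -(-30 - 8*d)/7 = 30/7 + 8*d/7)
89*28 + n(R(2)) = 89*28 + (30/7 + (8/7)*(-1)) = 2492 + (30/7 - 8/7) = 2492 + 22/7 = 17466/7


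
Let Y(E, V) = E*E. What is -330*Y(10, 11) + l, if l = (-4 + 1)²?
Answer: -32991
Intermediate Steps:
Y(E, V) = E²
l = 9 (l = (-3)² = 9)
-330*Y(10, 11) + l = -330*10² + 9 = -330*100 + 9 = -33000 + 9 = -32991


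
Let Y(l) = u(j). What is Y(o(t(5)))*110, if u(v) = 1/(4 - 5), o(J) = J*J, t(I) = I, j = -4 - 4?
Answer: -110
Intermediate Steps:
j = -8
o(J) = J**2
u(v) = -1 (u(v) = 1/(-1) = -1)
Y(l) = -1
Y(o(t(5)))*110 = -1*110 = -110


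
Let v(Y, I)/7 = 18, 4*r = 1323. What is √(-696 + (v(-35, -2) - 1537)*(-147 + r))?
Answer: 3*I*√115541/2 ≈ 509.87*I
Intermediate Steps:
r = 1323/4 (r = (¼)*1323 = 1323/4 ≈ 330.75)
v(Y, I) = 126 (v(Y, I) = 7*18 = 126)
√(-696 + (v(-35, -2) - 1537)*(-147 + r)) = √(-696 + (126 - 1537)*(-147 + 1323/4)) = √(-696 - 1411*735/4) = √(-696 - 1037085/4) = √(-1039869/4) = 3*I*√115541/2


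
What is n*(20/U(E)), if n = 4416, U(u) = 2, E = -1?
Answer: 44160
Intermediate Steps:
n*(20/U(E)) = 4416*(20/2) = 4416*(20*(½)) = 4416*10 = 44160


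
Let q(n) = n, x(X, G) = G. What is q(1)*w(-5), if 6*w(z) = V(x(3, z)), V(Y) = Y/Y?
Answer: 1/6 ≈ 0.16667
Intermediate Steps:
V(Y) = 1
w(z) = 1/6 (w(z) = (1/6)*1 = 1/6)
q(1)*w(-5) = 1*(1/6) = 1/6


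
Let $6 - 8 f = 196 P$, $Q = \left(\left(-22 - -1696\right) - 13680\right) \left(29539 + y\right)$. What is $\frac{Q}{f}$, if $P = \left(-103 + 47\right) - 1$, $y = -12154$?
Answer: $- \frac{1344440}{9} \approx -1.4938 \cdot 10^{5}$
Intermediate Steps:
$P = -57$ ($P = -56 - 1 = -57$)
$Q = -208724310$ ($Q = \left(\left(-22 - -1696\right) - 13680\right) \left(29539 - 12154\right) = \left(\left(-22 + 1696\right) - 13680\right) 17385 = \left(1674 - 13680\right) 17385 = \left(-12006\right) 17385 = -208724310$)
$f = \frac{5589}{4}$ ($f = \frac{3}{4} - \frac{196 \left(-57\right)}{8} = \frac{3}{4} - - \frac{2793}{2} = \frac{3}{4} + \frac{2793}{2} = \frac{5589}{4} \approx 1397.3$)
$\frac{Q}{f} = - \frac{208724310}{\frac{5589}{4}} = \left(-208724310\right) \frac{4}{5589} = - \frac{1344440}{9}$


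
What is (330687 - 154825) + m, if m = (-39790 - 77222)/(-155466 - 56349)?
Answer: 12416775514/70605 ≈ 1.7586e+5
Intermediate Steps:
m = 39004/70605 (m = -117012/(-211815) = -117012*(-1/211815) = 39004/70605 ≈ 0.55243)
(330687 - 154825) + m = (330687 - 154825) + 39004/70605 = 175862 + 39004/70605 = 12416775514/70605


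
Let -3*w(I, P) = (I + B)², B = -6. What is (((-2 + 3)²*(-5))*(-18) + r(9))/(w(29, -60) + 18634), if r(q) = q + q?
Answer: 324/55373 ≈ 0.0058512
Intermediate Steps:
w(I, P) = -(-6 + I)²/3 (w(I, P) = -(I - 6)²/3 = -(-6 + I)²/3)
r(q) = 2*q
(((-2 + 3)²*(-5))*(-18) + r(9))/(w(29, -60) + 18634) = (((-2 + 3)²*(-5))*(-18) + 2*9)/(-(-6 + 29)²/3 + 18634) = ((1²*(-5))*(-18) + 18)/(-⅓*23² + 18634) = ((1*(-5))*(-18) + 18)/(-⅓*529 + 18634) = (-5*(-18) + 18)/(-529/3 + 18634) = (90 + 18)/(55373/3) = 108*(3/55373) = 324/55373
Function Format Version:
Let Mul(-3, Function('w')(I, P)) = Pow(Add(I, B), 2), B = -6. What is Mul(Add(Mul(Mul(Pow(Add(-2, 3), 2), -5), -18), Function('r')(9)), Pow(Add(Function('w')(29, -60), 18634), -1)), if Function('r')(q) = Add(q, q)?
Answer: Rational(324, 55373) ≈ 0.0058512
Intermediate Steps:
Function('w')(I, P) = Mul(Rational(-1, 3), Pow(Add(-6, I), 2)) (Function('w')(I, P) = Mul(Rational(-1, 3), Pow(Add(I, -6), 2)) = Mul(Rational(-1, 3), Pow(Add(-6, I), 2)))
Function('r')(q) = Mul(2, q)
Mul(Add(Mul(Mul(Pow(Add(-2, 3), 2), -5), -18), Function('r')(9)), Pow(Add(Function('w')(29, -60), 18634), -1)) = Mul(Add(Mul(Mul(Pow(Add(-2, 3), 2), -5), -18), Mul(2, 9)), Pow(Add(Mul(Rational(-1, 3), Pow(Add(-6, 29), 2)), 18634), -1)) = Mul(Add(Mul(Mul(Pow(1, 2), -5), -18), 18), Pow(Add(Mul(Rational(-1, 3), Pow(23, 2)), 18634), -1)) = Mul(Add(Mul(Mul(1, -5), -18), 18), Pow(Add(Mul(Rational(-1, 3), 529), 18634), -1)) = Mul(Add(Mul(-5, -18), 18), Pow(Add(Rational(-529, 3), 18634), -1)) = Mul(Add(90, 18), Pow(Rational(55373, 3), -1)) = Mul(108, Rational(3, 55373)) = Rational(324, 55373)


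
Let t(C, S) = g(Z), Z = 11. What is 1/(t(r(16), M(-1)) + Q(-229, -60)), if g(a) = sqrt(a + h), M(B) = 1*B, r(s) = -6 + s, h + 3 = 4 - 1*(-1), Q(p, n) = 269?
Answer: 269/72348 - sqrt(13)/72348 ≈ 0.0036683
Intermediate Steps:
h = 2 (h = -3 + (4 - 1*(-1)) = -3 + (4 + 1) = -3 + 5 = 2)
M(B) = B
g(a) = sqrt(2 + a) (g(a) = sqrt(a + 2) = sqrt(2 + a))
t(C, S) = sqrt(13) (t(C, S) = sqrt(2 + 11) = sqrt(13))
1/(t(r(16), M(-1)) + Q(-229, -60)) = 1/(sqrt(13) + 269) = 1/(269 + sqrt(13))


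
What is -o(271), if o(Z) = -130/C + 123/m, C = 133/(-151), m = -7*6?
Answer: -38481/266 ≈ -144.67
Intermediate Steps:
m = -42
C = -133/151 (C = 133*(-1/151) = -133/151 ≈ -0.88079)
o(Z) = 38481/266 (o(Z) = -130/(-133/151) + 123/(-42) = -130*(-151/133) + 123*(-1/42) = 19630/133 - 41/14 = 38481/266)
-o(271) = -1*38481/266 = -38481/266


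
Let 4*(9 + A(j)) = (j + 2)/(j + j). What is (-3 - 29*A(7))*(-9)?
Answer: -127683/56 ≈ -2280.1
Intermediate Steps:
A(j) = -9 + (2 + j)/(8*j) (A(j) = -9 + ((j + 2)/(j + j))/4 = -9 + ((2 + j)/((2*j)))/4 = -9 + ((2 + j)*(1/(2*j)))/4 = -9 + ((2 + j)/(2*j))/4 = -9 + (2 + j)/(8*j))
(-3 - 29*A(7))*(-9) = (-3 - 29*(2 - 71*7)/(8*7))*(-9) = (-3 - 29*(2 - 497)/(8*7))*(-9) = (-3 - 29*(-495)/(8*7))*(-9) = (-3 - 29*(-495/56))*(-9) = (-3 + 14355/56)*(-9) = (14187/56)*(-9) = -127683/56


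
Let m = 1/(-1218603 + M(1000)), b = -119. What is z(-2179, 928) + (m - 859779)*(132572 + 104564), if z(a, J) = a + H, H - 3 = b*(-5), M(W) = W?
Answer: -248250445243540711/1217603 ≈ -2.0388e+11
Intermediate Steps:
H = 598 (H = 3 - 119*(-5) = 3 + 595 = 598)
m = -1/1217603 (m = 1/(-1218603 + 1000) = 1/(-1217603) = -1/1217603 ≈ -8.2129e-7)
z(a, J) = 598 + a (z(a, J) = a + 598 = 598 + a)
z(-2179, 928) + (m - 859779)*(132572 + 104564) = (598 - 2179) + (-1/1217603 - 859779)*(132572 + 104564) = -1581 - 1046869489738/1217603*237136 = -1581 - 248250443318510368/1217603 = -248250445243540711/1217603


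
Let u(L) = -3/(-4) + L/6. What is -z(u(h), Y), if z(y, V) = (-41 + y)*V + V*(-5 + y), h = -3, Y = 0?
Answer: 0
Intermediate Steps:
u(L) = ¾ + L/6 (u(L) = -3*(-¼) + L*(⅙) = ¾ + L/6)
z(y, V) = V*(-41 + y) + V*(-5 + y)
-z(u(h), Y) = -2*0*(-23 + (¾ + (⅙)*(-3))) = -2*0*(-23 + (¾ - ½)) = -2*0*(-23 + ¼) = -2*0*(-91)/4 = -1*0 = 0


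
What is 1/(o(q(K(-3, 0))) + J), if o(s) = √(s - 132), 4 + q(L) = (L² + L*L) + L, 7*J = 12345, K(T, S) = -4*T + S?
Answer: 86415/152390989 - 98*√41/152390989 ≈ 0.00056294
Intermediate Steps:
K(T, S) = S - 4*T
J = 12345/7 (J = (⅐)*12345 = 12345/7 ≈ 1763.6)
q(L) = -4 + L + 2*L² (q(L) = -4 + ((L² + L*L) + L) = -4 + ((L² + L²) + L) = -4 + (2*L² + L) = -4 + (L + 2*L²) = -4 + L + 2*L²)
o(s) = √(-132 + s)
1/(o(q(K(-3, 0))) + J) = 1/(√(-132 + (-4 + (0 - 4*(-3)) + 2*(0 - 4*(-3))²)) + 12345/7) = 1/(√(-132 + (-4 + (0 + 12) + 2*(0 + 12)²)) + 12345/7) = 1/(√(-132 + (-4 + 12 + 2*12²)) + 12345/7) = 1/(√(-132 + (-4 + 12 + 2*144)) + 12345/7) = 1/(√(-132 + (-4 + 12 + 288)) + 12345/7) = 1/(√(-132 + 296) + 12345/7) = 1/(√164 + 12345/7) = 1/(2*√41 + 12345/7) = 1/(12345/7 + 2*√41)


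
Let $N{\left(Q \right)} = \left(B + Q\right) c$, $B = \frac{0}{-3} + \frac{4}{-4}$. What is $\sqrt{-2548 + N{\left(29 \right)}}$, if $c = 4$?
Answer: $2 i \sqrt{609} \approx 49.356 i$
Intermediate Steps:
$B = -1$ ($B = 0 \left(- \frac{1}{3}\right) + 4 \left(- \frac{1}{4}\right) = 0 - 1 = -1$)
$N{\left(Q \right)} = -4 + 4 Q$ ($N{\left(Q \right)} = \left(-1 + Q\right) 4 = -4 + 4 Q$)
$\sqrt{-2548 + N{\left(29 \right)}} = \sqrt{-2548 + \left(-4 + 4 \cdot 29\right)} = \sqrt{-2548 + \left(-4 + 116\right)} = \sqrt{-2548 + 112} = \sqrt{-2436} = 2 i \sqrt{609}$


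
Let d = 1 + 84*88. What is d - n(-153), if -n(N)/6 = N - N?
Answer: 7393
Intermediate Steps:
d = 7393 (d = 1 + 7392 = 7393)
n(N) = 0 (n(N) = -6*(N - N) = -6*0 = 0)
d - n(-153) = 7393 - 1*0 = 7393 + 0 = 7393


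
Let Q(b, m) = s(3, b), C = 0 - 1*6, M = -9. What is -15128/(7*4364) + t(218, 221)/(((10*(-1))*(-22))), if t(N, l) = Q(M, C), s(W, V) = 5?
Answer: -158771/336028 ≈ -0.47249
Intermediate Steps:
C = -6 (C = 0 - 6 = -6)
Q(b, m) = 5
t(N, l) = 5
-15128/(7*4364) + t(218, 221)/(((10*(-1))*(-22))) = -15128/(7*4364) + 5/(((10*(-1))*(-22))) = -15128/30548 + 5/((-10*(-22))) = -15128*1/30548 + 5/220 = -3782/7637 + 5*(1/220) = -3782/7637 + 1/44 = -158771/336028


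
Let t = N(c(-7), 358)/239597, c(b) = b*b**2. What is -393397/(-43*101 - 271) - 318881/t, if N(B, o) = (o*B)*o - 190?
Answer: 92454257359268/50708369847 ≈ 1823.3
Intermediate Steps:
c(b) = b**3
N(B, o) = -190 + B*o**2 (N(B, o) = (B*o)*o - 190 = B*o**2 - 190 = -190 + B*o**2)
t = -43960442/239597 (t = (-190 + (-7)**3*358**2)/239597 = (-190 - 343*128164)*(1/239597) = (-190 - 43960252)*(1/239597) = -43960442*1/239597 = -43960442/239597 ≈ -183.48)
-393397/(-43*101 - 271) - 318881/t = -393397/(-43*101 - 271) - 318881/(-43960442/239597) = -393397/(-4343 - 271) - 318881*(-239597/43960442) = -393397/(-4614) + 76402930957/43960442 = -393397*(-1/4614) + 76402930957/43960442 = 393397/4614 + 76402930957/43960442 = 92454257359268/50708369847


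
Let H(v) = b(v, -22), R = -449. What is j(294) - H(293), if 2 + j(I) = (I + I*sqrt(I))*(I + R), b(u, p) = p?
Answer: -45550 - 318990*sqrt(6) ≈ -8.2691e+5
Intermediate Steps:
H(v) = -22
j(I) = -2 + (-449 + I)*(I + I**(3/2)) (j(I) = -2 + (I + I*sqrt(I))*(I - 449) = -2 + (I + I**(3/2))*(-449 + I) = -2 + (-449 + I)*(I + I**(3/2)))
j(294) - H(293) = (-2 + 294**2 + 294**(5/2) - 449*294 - 924042*sqrt(6)) - 1*(-22) = (-2 + 86436 + 605052*sqrt(6) - 132006 - 924042*sqrt(6)) + 22 = (-45572 - 318990*sqrt(6)) + 22 = -45550 - 318990*sqrt(6)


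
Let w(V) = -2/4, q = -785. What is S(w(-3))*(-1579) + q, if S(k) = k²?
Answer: -4719/4 ≈ -1179.8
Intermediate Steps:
w(V) = -½ (w(V) = -2*¼ = -½)
S(w(-3))*(-1579) + q = (-½)²*(-1579) - 785 = (¼)*(-1579) - 785 = -1579/4 - 785 = -4719/4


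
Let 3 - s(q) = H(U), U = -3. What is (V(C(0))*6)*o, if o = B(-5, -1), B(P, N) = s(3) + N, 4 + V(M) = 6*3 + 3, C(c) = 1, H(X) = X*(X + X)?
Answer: -1632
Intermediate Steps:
H(X) = 2*X² (H(X) = X*(2*X) = 2*X²)
s(q) = -15 (s(q) = 3 - 2*(-3)² = 3 - 2*9 = 3 - 1*18 = 3 - 18 = -15)
V(M) = 17 (V(M) = -4 + (6*3 + 3) = -4 + (18 + 3) = -4 + 21 = 17)
B(P, N) = -15 + N
o = -16 (o = -15 - 1 = -16)
(V(C(0))*6)*o = (17*6)*(-16) = 102*(-16) = -1632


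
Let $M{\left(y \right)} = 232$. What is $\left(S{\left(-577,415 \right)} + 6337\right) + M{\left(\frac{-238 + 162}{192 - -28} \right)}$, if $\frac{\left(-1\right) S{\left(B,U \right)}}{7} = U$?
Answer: $3664$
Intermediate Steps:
$S{\left(B,U \right)} = - 7 U$
$\left(S{\left(-577,415 \right)} + 6337\right) + M{\left(\frac{-238 + 162}{192 - -28} \right)} = \left(\left(-7\right) 415 + 6337\right) + 232 = \left(-2905 + 6337\right) + 232 = 3432 + 232 = 3664$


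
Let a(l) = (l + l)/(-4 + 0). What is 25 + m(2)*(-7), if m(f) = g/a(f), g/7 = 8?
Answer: 417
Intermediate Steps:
g = 56 (g = 7*8 = 56)
a(l) = -l/2 (a(l) = (2*l)/(-4) = (2*l)*(-1/4) = -l/2)
m(f) = -112/f (m(f) = 56/((-f/2)) = 56*(-2/f) = -112/f)
25 + m(2)*(-7) = 25 - 112/2*(-7) = 25 - 112*1/2*(-7) = 25 - 56*(-7) = 25 + 392 = 417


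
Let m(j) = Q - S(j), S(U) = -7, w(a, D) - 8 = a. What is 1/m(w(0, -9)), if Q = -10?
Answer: -⅓ ≈ -0.33333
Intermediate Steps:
w(a, D) = 8 + a
m(j) = -3 (m(j) = -10 - 1*(-7) = -10 + 7 = -3)
1/m(w(0, -9)) = 1/(-3) = -⅓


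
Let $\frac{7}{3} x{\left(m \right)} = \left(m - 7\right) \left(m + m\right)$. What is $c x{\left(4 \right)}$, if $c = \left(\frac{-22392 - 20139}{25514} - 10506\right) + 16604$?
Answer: $- \frac{799929468}{12757} \approx -62705.0$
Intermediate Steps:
$x{\left(m \right)} = \frac{6 m \left(-7 + m\right)}{7}$ ($x{\left(m \right)} = \frac{3 \left(m - 7\right) \left(m + m\right)}{7} = \frac{3 \left(-7 + m\right) 2 m}{7} = \frac{3 \cdot 2 m \left(-7 + m\right)}{7} = \frac{6 m \left(-7 + m\right)}{7}$)
$c = \frac{155541841}{25514}$ ($c = \left(\left(-22392 - 20139\right) \frac{1}{25514} - 10506\right) + 16604 = \left(\left(-42531\right) \frac{1}{25514} - 10506\right) + 16604 = \left(- \frac{42531}{25514} - 10506\right) + 16604 = - \frac{268092615}{25514} + 16604 = \frac{155541841}{25514} \approx 6096.3$)
$c x{\left(4 \right)} = \frac{155541841 \cdot \frac{6}{7} \cdot 4 \left(-7 + 4\right)}{25514} = \frac{155541841 \cdot \frac{6}{7} \cdot 4 \left(-3\right)}{25514} = \frac{155541841}{25514} \left(- \frac{72}{7}\right) = - \frac{799929468}{12757}$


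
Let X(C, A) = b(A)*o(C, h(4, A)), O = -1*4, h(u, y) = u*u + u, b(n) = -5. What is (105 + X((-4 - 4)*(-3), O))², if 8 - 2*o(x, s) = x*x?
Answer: 2325625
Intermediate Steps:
h(u, y) = u + u² (h(u, y) = u² + u = u + u²)
o(x, s) = 4 - x²/2 (o(x, s) = 4 - x*x/2 = 4 - x²/2)
O = -4
X(C, A) = -20 + 5*C²/2 (X(C, A) = -5*(4 - C²/2) = -20 + 5*C²/2)
(105 + X((-4 - 4)*(-3), O))² = (105 + (-20 + 5*((-4 - 4)*(-3))²/2))² = (105 + (-20 + 5*(-8*(-3))²/2))² = (105 + (-20 + (5/2)*24²))² = (105 + (-20 + (5/2)*576))² = (105 + (-20 + 1440))² = (105 + 1420)² = 1525² = 2325625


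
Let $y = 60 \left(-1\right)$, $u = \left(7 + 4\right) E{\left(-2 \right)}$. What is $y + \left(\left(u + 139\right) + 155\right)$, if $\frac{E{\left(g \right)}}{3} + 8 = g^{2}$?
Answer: $102$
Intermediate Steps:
$E{\left(g \right)} = -24 + 3 g^{2}$
$u = -132$ ($u = \left(7 + 4\right) \left(-24 + 3 \left(-2\right)^{2}\right) = 11 \left(-24 + 3 \cdot 4\right) = 11 \left(-24 + 12\right) = 11 \left(-12\right) = -132$)
$y = -60$
$y + \left(\left(u + 139\right) + 155\right) = -60 + \left(\left(-132 + 139\right) + 155\right) = -60 + \left(7 + 155\right) = -60 + 162 = 102$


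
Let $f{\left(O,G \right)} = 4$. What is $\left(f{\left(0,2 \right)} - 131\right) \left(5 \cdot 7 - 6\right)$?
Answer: $-3683$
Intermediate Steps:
$\left(f{\left(0,2 \right)} - 131\right) \left(5 \cdot 7 - 6\right) = \left(4 - 131\right) \left(5 \cdot 7 - 6\right) = - 127 \left(35 - 6\right) = \left(-127\right) 29 = -3683$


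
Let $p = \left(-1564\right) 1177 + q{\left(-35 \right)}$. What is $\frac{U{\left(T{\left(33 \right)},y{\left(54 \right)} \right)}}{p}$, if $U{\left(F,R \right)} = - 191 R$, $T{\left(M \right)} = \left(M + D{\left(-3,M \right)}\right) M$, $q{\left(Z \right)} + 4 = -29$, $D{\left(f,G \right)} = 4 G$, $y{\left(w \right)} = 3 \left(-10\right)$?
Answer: $- \frac{5730}{1840861} \approx -0.0031127$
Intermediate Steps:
$y{\left(w \right)} = -30$
$q{\left(Z \right)} = -33$ ($q{\left(Z \right)} = -4 - 29 = -33$)
$T{\left(M \right)} = 5 M^{2}$ ($T{\left(M \right)} = \left(M + 4 M\right) M = 5 M M = 5 M^{2}$)
$p = -1840861$ ($p = \left(-1564\right) 1177 - 33 = -1840828 - 33 = -1840861$)
$\frac{U{\left(T{\left(33 \right)},y{\left(54 \right)} \right)}}{p} = \frac{\left(-191\right) \left(-30\right)}{-1840861} = 5730 \left(- \frac{1}{1840861}\right) = - \frac{5730}{1840861}$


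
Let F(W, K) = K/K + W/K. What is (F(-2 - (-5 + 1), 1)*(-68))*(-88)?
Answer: 17952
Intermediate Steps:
F(W, K) = 1 + W/K
(F(-2 - (-5 + 1), 1)*(-68))*(-88) = (((1 + (-2 - (-5 + 1)))/1)*(-68))*(-88) = ((1*(1 + (-2 - 1*(-4))))*(-68))*(-88) = ((1*(1 + (-2 + 4)))*(-68))*(-88) = ((1*(1 + 2))*(-68))*(-88) = ((1*3)*(-68))*(-88) = (3*(-68))*(-88) = -204*(-88) = 17952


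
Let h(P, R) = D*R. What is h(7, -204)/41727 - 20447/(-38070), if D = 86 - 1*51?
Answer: 27684389/75645090 ≈ 0.36598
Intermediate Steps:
D = 35 (D = 86 - 51 = 35)
h(P, R) = 35*R
h(7, -204)/41727 - 20447/(-38070) = (35*(-204))/41727 - 20447/(-38070) = -7140*1/41727 - 20447*(-1/38070) = -340/1987 + 20447/38070 = 27684389/75645090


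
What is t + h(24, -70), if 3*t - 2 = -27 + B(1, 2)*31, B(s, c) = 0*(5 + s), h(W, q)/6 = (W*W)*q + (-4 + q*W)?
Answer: -756097/3 ≈ -2.5203e+5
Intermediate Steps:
h(W, q) = -24 + 6*W*q + 6*q*W² (h(W, q) = 6*((W*W)*q + (-4 + q*W)) = 6*(W²*q + (-4 + W*q)) = 6*(q*W² + (-4 + W*q)) = 6*(-4 + W*q + q*W²) = -24 + 6*W*q + 6*q*W²)
B(s, c) = 0
t = -25/3 (t = ⅔ + (-27 + 0*31)/3 = ⅔ + (-27 + 0)/3 = ⅔ + (⅓)*(-27) = ⅔ - 9 = -25/3 ≈ -8.3333)
t + h(24, -70) = -25/3 + (-24 + 6*24*(-70) + 6*(-70)*24²) = -25/3 + (-24 - 10080 + 6*(-70)*576) = -25/3 + (-24 - 10080 - 241920) = -25/3 - 252024 = -756097/3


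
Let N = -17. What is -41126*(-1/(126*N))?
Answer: -20563/1071 ≈ -19.200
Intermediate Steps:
-41126*(-1/(126*N)) = -41126/((14*(-9))*(-17)) = -41126/((-126*(-17))) = -41126/2142 = -41126*1/2142 = -20563/1071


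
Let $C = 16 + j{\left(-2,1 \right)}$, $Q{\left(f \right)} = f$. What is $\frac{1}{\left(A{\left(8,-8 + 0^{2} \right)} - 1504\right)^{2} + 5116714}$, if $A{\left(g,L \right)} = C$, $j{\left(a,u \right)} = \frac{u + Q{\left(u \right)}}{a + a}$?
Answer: $\frac{4}{29329385} \approx 1.3638 \cdot 10^{-7}$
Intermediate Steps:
$j{\left(a,u \right)} = \frac{u}{a}$ ($j{\left(a,u \right)} = \frac{u + u}{a + a} = \frac{2 u}{2 a} = 2 u \frac{1}{2 a} = \frac{u}{a}$)
$C = \frac{31}{2}$ ($C = 16 + 1 \frac{1}{-2} = 16 + 1 \left(- \frac{1}{2}\right) = 16 - \frac{1}{2} = \frac{31}{2} \approx 15.5$)
$A{\left(g,L \right)} = \frac{31}{2}$
$\frac{1}{\left(A{\left(8,-8 + 0^{2} \right)} - 1504\right)^{2} + 5116714} = \frac{1}{\left(\frac{31}{2} - 1504\right)^{2} + 5116714} = \frac{1}{\left(- \frac{2977}{2}\right)^{2} + 5116714} = \frac{1}{\frac{8862529}{4} + 5116714} = \frac{1}{\frac{29329385}{4}} = \frac{4}{29329385}$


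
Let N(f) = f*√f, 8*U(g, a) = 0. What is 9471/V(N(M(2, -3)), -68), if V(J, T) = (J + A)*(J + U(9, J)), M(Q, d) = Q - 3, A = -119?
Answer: -9471/14162 - 1127049*I/14162 ≈ -0.66876 - 79.583*I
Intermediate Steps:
U(g, a) = 0 (U(g, a) = (⅛)*0 = 0)
M(Q, d) = -3 + Q
N(f) = f^(3/2)
V(J, T) = J*(-119 + J) (V(J, T) = (J - 119)*(J + 0) = (-119 + J)*J = J*(-119 + J))
9471/V(N(M(2, -3)), -68) = 9471/(((-3 + 2)^(3/2)*(-119 + (-3 + 2)^(3/2)))) = 9471/(((-1)^(3/2)*(-119 + (-1)^(3/2)))) = 9471/(((-I)*(-119 - I))) = 9471/((-I*(-119 - I))) = 9471*(I*(-119 + I)/14162) = 9471*I*(-119 + I)/14162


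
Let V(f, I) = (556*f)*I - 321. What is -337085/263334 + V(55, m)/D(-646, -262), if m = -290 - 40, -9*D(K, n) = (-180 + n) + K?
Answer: -11958903034403/143253696 ≈ -83481.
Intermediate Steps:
D(K, n) = 20 - K/9 - n/9 (D(K, n) = -((-180 + n) + K)/9 = -(-180 + K + n)/9 = 20 - K/9 - n/9)
m = -330
V(f, I) = -321 + 556*I*f (V(f, I) = 556*I*f - 321 = -321 + 556*I*f)
-337085/263334 + V(55, m)/D(-646, -262) = -337085/263334 + (-321 + 556*(-330)*55)/(20 - ⅑*(-646) - ⅑*(-262)) = -337085*1/263334 + (-321 - 10091400)/(20 + 646/9 + 262/9) = -337085/263334 - 10091721/1088/9 = -337085/263334 - 10091721*9/1088 = -337085/263334 - 90825489/1088 = -11958903034403/143253696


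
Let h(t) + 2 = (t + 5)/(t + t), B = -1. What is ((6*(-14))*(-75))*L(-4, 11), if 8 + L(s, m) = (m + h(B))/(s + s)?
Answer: -111825/2 ≈ -55913.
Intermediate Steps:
h(t) = -2 + (5 + t)/(2*t) (h(t) = -2 + (t + 5)/(t + t) = -2 + (5 + t)/((2*t)) = -2 + (5 + t)*(1/(2*t)) = -2 + (5 + t)/(2*t))
L(s, m) = -8 + (-4 + m)/(2*s) (L(s, m) = -8 + (m + (1/2)*(5 - 3*(-1))/(-1))/(s + s) = -8 + (m + (1/2)*(-1)*(5 + 3))/((2*s)) = -8 + (m + (1/2)*(-1)*8)*(1/(2*s)) = -8 + (m - 4)*(1/(2*s)) = -8 + (-4 + m)*(1/(2*s)) = -8 + (-4 + m)/(2*s))
((6*(-14))*(-75))*L(-4, 11) = ((6*(-14))*(-75))*((1/2)*(-4 + 11 - 16*(-4))/(-4)) = (-84*(-75))*((1/2)*(-1/4)*(-4 + 11 + 64)) = 6300*((1/2)*(-1/4)*71) = 6300*(-71/8) = -111825/2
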